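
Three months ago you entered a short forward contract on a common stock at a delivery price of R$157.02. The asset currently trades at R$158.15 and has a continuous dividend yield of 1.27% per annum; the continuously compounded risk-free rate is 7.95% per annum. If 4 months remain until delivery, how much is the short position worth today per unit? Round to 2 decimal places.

Current fair forward for the remaining 4 months: F = S·e^((r − q)·T), (r − q) = 0.0795 − 0.0127 = 0.0668
F = 158.15 · e^(0.0668 × 4/12) = 158.15 × 1.022516 = 161.7109
Value of long forward = (F − K)·e^(−rT) = (161.7109 − 157.02) · e^(−0.0795·4/12)
= 4.6909 × 0.973848 = 4.57
Short position value = −(long value) = -R$4.57

-R$4.57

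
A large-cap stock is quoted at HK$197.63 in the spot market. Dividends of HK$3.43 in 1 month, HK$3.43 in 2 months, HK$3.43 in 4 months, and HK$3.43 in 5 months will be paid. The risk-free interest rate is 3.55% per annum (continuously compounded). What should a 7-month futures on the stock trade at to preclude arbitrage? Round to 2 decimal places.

HK$187.88

PV(dividends) I = 3.43·e^(−0.0355·1/12) + 3.43·e^(−0.0355·2/12) + 3.43·e^(−0.0355·4/12) + 3.43·e^(−0.0355·5/12)
I = 3.4199 + 3.4098 + 3.3897 + 3.3796 = 13.5990
F = (S − I)·e^(rT) = (197.63 − 13.5990) · e^(0.0355·7/12)
= 184.0310 · e^0.020708 = 184.0310 × 1.020924 = HK$187.88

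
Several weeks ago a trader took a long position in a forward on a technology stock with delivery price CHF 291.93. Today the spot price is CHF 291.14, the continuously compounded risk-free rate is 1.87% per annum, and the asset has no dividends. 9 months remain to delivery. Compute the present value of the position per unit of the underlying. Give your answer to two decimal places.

Current fair forward for the remaining 9 months: F = S·e^(r·T), r = 0.0187
F = 291.14 · e^(0.0187 × 9/12) = 291.14 × 1.014124 = 295.2521
Value of long forward = (F − K)·e^(−rT) = (295.2521 − 291.93) · e^(−0.0187·9/12)
= 3.3221 × 0.986073 = 3.28

CHF 3.28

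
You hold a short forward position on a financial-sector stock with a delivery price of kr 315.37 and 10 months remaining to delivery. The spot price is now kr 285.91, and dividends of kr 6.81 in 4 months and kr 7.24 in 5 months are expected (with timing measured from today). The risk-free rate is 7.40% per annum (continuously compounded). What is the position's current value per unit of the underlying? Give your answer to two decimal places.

PV(remaining dividends) I = 6.81·e^(−0.0740·4/12) + 7.24·e^(−0.0740·5/12) = 13.6642
Current forward F = (S − I)·e^(rT) = (285.91 − 13.6642)·e^(0.0740·10/12) = 272.2458 × 1.063608 = 289.5628
Value (long) = (F − K)·e^(−rT) = (289.5628 − 315.37) × 0.940196 = -24.2638
Short position value = −(long value) = kr 24.26

kr 24.26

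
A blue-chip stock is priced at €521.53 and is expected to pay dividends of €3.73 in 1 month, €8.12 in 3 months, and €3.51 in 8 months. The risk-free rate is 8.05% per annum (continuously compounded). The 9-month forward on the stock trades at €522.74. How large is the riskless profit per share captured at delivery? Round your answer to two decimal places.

€15.32 per share

PV(dividends) I = 3.73·e^(−0.0805·1/12) + 8.12·e^(−0.0805·3/12) + 3.51·e^(−0.0805·8/12) = 14.9899
Fair forward F* = (S − I)·e^(rT) = (521.53 − 14.9899)·e^0.060375 = 506.5401 × 1.062235 = 538.0646
Market €522.74 < fair 538.0646: forward underpriced → reverse cash-and-carry (short the stock, invest proceeds at r, pay the dividends, go long the forward).
Profit at T = |F_mkt − F*| = |522.74 − 538.0646| = €15.32 per share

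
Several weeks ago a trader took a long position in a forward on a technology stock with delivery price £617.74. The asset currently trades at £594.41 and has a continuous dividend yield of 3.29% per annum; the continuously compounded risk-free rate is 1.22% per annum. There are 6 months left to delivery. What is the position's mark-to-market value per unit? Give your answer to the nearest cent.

Current fair forward for the remaining 6 months: F = S·e^((r − q)·T), (r − q) = 0.0122 − 0.0329 = -0.0207
F = 594.41 · e^(-0.0207 × 6/12) = 594.41 × 0.989703 = 588.2894
Value of long forward = (F − K)·e^(−rT) = (588.2894 − 617.74) · e^(−0.0122·6/12)
= -29.4506 × 0.993919 = -29.27

-£29.27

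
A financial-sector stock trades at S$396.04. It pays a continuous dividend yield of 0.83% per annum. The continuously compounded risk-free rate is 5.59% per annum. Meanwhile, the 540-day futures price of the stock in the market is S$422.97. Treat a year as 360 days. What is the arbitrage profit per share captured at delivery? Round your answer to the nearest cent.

Fair futures: F* = S·e^(carry·T), with carry = (r − q) = 0.0559 − 0.0083 = 0.0476
F* = 396.04 · e^(0.0476 × 540/360) = 396.04 · e^0.071400 = 396.04 × 1.074011 = S$425.3513
Market S$422.97 < fair S$425.3513: forward underpriced → reverse cash-and-carry (short spot, go long the forward).
At maturity, profit = |F_mkt − F*| = |422.97 − 425.3513| = S$2.38 per share

S$2.38 per share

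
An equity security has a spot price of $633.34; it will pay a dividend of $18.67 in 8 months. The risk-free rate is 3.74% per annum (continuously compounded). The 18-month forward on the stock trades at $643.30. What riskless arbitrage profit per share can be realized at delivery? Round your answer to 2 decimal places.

PV(dividends) I = 18.67·e^(−0.0374·8/12) = 18.2103
Fair forward F* = (S − I)·e^(rT) = (633.34 − 18.2103)·e^0.056100 = 615.1297 × 1.057703 = 650.6245
Market $643.30 < fair 650.6245: forward underpriced → reverse cash-and-carry (short the stock, invest proceeds at r, pay the dividends, go long the forward).
Profit at T = |F_mkt − F*| = |643.30 − 650.6245| = $7.32 per share

$7.32 per share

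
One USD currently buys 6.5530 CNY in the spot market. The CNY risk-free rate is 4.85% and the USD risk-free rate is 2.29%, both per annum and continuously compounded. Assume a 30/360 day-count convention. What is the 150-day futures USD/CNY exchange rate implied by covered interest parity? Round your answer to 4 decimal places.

6.6233

F = S·e^((r_CNY − r_USD)T) = 6.5530 · e^((0.0485 − 0.0229) × 150/360)
= 6.5530 · e^0.010667 = 6.5530 × 1.010724
F = 6.6233 CNY per USD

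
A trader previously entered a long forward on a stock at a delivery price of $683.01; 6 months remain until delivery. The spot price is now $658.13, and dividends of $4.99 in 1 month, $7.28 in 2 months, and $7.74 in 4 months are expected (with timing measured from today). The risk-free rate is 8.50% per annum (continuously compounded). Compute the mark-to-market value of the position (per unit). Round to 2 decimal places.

-$16.12

PV(remaining dividends) I = 4.99·e^(−0.0850·1/12) + 7.28·e^(−0.0850·2/12) + 7.74·e^(−0.0850·4/12) = 19.6562
Current forward F = (S − I)·e^(rT) = (658.13 − 19.6562)·e^(0.0850·6/12) = 638.4738 × 1.043416 = 666.1938
Value (long) = (F − K)·e^(−rT) = (666.1938 − 683.01) × 0.958390 = -16.1165
Value = -$16.12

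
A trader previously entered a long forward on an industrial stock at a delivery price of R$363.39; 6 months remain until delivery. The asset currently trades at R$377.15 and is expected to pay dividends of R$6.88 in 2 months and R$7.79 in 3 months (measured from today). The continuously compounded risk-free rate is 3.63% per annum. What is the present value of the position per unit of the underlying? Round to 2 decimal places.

PV(remaining dividends) I = 6.88·e^(−0.0363·2/12) + 7.79·e^(−0.0363·3/12) = 14.5581
Current forward F = (S − I)·e^(rT) = (377.15 − 14.5581)·e^(0.0363·6/12) = 362.5919 × 1.018316 = 369.2331
Value (long) = (F − K)·e^(−rT) = (369.2331 − 363.39) × 0.982014 = 5.7380
Value = R$5.74

R$5.74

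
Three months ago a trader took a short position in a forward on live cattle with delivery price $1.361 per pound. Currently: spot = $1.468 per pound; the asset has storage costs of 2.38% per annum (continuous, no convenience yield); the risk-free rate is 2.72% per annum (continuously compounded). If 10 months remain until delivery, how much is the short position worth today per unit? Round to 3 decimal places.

Current fair forward for the remaining 10 months: F = S·e^((r + u)·T), (r + u) = 0.0272 + 0.0238 = 0.0510
F = 1.468 · e^(0.0510 × 10/12) = 1.468 × 1.043416 = 1.5317
Value of long forward = (F − K)·e^(−rT) = (1.5317 − 1.361) · e^(−0.0272·10/12)
= 0.1707 × 0.977588 = 0.167
Short position value = −(long value) = -$0.167

-$0.167 per pound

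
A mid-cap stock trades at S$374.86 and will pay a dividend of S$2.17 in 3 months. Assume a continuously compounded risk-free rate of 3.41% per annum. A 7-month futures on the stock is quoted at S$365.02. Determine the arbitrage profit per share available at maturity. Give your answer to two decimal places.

S$15.18 per share

PV(dividends) I = 2.17·e^(−0.0341·3/12) = 2.1516
Fair futures F* = (S − I)·e^(rT) = (374.86 − 2.1516)·e^0.019892 = 372.7084 × 1.020091 = 380.1965
Market S$365.02 < fair 380.1965: forward underpriced → reverse cash-and-carry (short the stock, invest proceeds at r, pay the dividends, go long the forward).
Profit at T = |F_mkt − F*| = |365.02 − 380.1965| = S$15.18 per share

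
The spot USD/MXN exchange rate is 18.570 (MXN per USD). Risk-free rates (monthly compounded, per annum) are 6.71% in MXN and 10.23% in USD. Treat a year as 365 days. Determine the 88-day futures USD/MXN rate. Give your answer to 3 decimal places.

18.414

By covered interest parity, F = S · (1+r_MXN/12)^(12T) / (1+r_USD/12)^(12T)
= 18.570 × 1.016263 / 1.024864 = 18.570 × 0.991608
F = 18.414 MXN per USD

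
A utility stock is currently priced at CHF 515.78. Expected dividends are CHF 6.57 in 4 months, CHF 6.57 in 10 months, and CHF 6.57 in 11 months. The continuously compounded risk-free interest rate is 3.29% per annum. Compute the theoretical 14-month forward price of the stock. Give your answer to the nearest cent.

PV(dividends) I = 6.57·e^(−0.0329·4/12) + 6.57·e^(−0.0329·10/12) + 6.57·e^(−0.0329·11/12)
I = 6.4983 + 6.3923 + 6.3748 = 19.2654
F = (S − I)·e^(rT) = (515.78 − 19.2654) · e^(0.0329·14/12)
= 496.5146 · e^0.038383 = 496.5146 × 1.039129 = CHF 515.94

CHF 515.94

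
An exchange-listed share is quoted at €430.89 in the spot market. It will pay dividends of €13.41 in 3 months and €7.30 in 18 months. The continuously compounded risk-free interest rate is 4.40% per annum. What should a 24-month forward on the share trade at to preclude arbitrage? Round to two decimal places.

PV(dividends) I = 13.41·e^(−0.0440·3/12) + 7.30·e^(−0.0440·18/12)
I = 13.2633 + 6.8338 = 20.0971
F = (S − I)·e^(rT) = (430.89 − 20.0971) · e^(0.0440·24/12)
= 410.7929 · e^0.088000 = 410.7929 × 1.091988 = €448.58

€448.58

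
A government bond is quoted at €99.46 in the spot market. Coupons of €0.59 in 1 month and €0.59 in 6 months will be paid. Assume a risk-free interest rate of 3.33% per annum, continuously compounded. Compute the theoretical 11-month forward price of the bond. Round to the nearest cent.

€101.34

PV(coupons) I = 0.59·e^(−0.0333·1/12) + 0.59·e^(−0.0333·6/12)
I = 0.5884 + 0.5803 = 1.1687
F = (S − I)·e^(rT) = (99.46 − 1.1687) · e^(0.0333·11/12)
= 98.2913 · e^0.030525 = 98.2913 × 1.030996 = €101.34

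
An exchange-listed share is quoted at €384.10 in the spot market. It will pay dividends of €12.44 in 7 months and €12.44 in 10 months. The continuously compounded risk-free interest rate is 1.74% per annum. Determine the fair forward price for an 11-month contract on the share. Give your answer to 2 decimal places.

PV(dividends) I = 12.44·e^(−0.0174·7/12) + 12.44·e^(−0.0174·10/12)
I = 12.3144 + 12.2609 = 24.5753
F = (S − I)·e^(rT) = (384.10 − 24.5753) · e^(0.0174·11/12)
= 359.5247 · e^0.015950 = 359.5247 × 1.016078 = €365.31

€365.31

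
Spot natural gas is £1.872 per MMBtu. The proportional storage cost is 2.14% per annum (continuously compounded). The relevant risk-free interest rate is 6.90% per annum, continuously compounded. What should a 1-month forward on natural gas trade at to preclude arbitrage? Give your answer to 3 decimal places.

Net carry = r + u − y = 0.0690 + 0.0214 − 0.0000 = 0.0904
F = S·e^((r+u−y)T) = 1.872 · e^(0.0904 × 1/12) = 1.872 · e^0.007533
= 1.872 × 1.007561 = £1.886 per MMBtu

£1.886 per MMBtu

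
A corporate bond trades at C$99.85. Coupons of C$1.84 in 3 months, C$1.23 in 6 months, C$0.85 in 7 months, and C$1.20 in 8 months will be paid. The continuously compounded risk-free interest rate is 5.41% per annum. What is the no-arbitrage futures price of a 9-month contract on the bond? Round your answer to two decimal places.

C$98.78

PV(coupons) I = 1.84·e^(−0.0541·3/12) + 1.23·e^(−0.0541·6/12) + 0.85·e^(−0.0541·7/12) + 1.20·e^(−0.0541·8/12)
I = 1.8153 + 1.1972 + 0.8236 + 1.1575 = 4.9936
F = (S − I)·e^(rT) = (99.85 − 4.9936) · e^(0.0541·9/12)
= 94.8564 · e^0.040575 = 94.8564 × 1.041409 = C$98.78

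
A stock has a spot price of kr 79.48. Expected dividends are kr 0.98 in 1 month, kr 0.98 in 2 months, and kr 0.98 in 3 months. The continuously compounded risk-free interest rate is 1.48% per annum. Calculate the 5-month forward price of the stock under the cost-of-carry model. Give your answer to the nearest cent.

kr 77.02

PV(dividends) I = 0.98·e^(−0.0148·1/12) + 0.98·e^(−0.0148·2/12) + 0.98·e^(−0.0148·3/12)
I = 0.9788 + 0.9776 + 0.9764 = 2.9328
F = (S − I)·e^(rT) = (79.48 − 2.9328) · e^(0.0148·5/12)
= 76.5472 · e^0.006167 = 76.5472 × 1.006186 = kr 77.02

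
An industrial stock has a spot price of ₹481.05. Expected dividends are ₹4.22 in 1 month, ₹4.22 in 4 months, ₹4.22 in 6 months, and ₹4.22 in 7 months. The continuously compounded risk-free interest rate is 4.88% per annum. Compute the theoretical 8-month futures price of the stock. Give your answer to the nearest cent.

₹479.83

PV(dividends) I = 4.22·e^(−0.0488·1/12) + 4.22·e^(−0.0488·4/12) + 4.22·e^(−0.0488·6/12) + 4.22·e^(−0.0488·7/12)
I = 4.2029 + 4.1519 + 4.1183 + 4.1016 = 16.5747
F = (S − I)·e^(rT) = (481.05 − 16.5747) · e^(0.0488·8/12)
= 464.4753 · e^0.032533 = 464.4753 × 1.033068 = ₹479.83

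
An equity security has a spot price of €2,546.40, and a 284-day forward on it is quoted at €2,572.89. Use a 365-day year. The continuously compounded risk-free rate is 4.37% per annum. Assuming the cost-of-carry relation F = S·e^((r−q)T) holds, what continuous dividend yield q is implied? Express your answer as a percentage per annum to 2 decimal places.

3.04%

From F = S·e^((r−q)T): (r − q) = ln(F/S)/T
ln(2572.89/2546.40) = ln(1.010403) = 0.010349
(r − q) = 0.010349 / (284/365) = 0.013301
q = r − ln(F/S)/T = 0.0437 − 0.013301 = 0.030399
q = 3.04%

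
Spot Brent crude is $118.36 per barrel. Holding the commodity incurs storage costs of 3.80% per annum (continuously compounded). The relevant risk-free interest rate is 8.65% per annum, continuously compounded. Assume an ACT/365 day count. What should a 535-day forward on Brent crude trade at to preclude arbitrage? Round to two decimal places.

Net carry = r + u − y = 0.0865 + 0.0380 − 0.0000 = 0.1245
F = S·e^((r+u−y)T) = 118.36 · e^(0.1245 × 535/365) = 118.36 · e^0.182486
= 118.36 × 1.200197 = $142.06 per barrel

$142.06 per barrel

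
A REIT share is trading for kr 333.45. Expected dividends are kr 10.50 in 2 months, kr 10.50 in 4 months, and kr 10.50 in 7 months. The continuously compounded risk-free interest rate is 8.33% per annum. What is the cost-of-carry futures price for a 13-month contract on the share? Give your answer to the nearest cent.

kr 331.48

PV(dividends) I = 10.50·e^(−0.0833·2/12) + 10.50·e^(−0.0833·4/12) + 10.50·e^(−0.0833·7/12)
I = 10.3552 + 10.2125 + 10.0020 = 30.5697
F = (S − I)·e^(rT) = (333.45 − 30.5697) · e^(0.0833·13/12)
= 302.8803 · e^0.090242 = 302.8803 × 1.094439 = kr 331.48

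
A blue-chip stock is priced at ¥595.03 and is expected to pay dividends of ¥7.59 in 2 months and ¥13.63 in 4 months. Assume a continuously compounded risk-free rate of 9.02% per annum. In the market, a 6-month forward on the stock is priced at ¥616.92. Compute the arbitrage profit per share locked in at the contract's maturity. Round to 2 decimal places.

PV(dividends) I = 7.59·e^(−0.0902·2/12) + 13.63·e^(−0.0902·4/12) = 20.7030
Fair forward F* = (S − I)·e^(rT) = (595.03 − 20.7030)·e^0.045100 = 574.3270 × 1.046132 = 600.8219
Market ¥616.92 > fair 600.8219: forward overpriced → cash-and-carry (borrow at r, buy the stock and collect the dividends, short the forward).
Profit at T = |F_mkt − F*| = |616.92 − 600.8219| = ¥16.10 per share

¥16.10 per share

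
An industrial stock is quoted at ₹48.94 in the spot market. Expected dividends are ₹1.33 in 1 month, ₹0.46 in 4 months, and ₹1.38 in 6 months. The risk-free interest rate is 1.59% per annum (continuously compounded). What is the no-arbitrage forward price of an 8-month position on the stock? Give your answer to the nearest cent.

PV(dividends) I = 1.33·e^(−0.0159·1/12) + 0.46·e^(−0.0159·4/12) + 1.38·e^(−0.0159·6/12)
I = 1.3282 + 0.4576 + 1.3691 = 3.1549
F = (S − I)·e^(rT) = (48.94 − 3.1549) · e^(0.0159·8/12)
= 45.7851 · e^0.010600 = 45.7851 × 1.010656 = ₹46.27

₹46.27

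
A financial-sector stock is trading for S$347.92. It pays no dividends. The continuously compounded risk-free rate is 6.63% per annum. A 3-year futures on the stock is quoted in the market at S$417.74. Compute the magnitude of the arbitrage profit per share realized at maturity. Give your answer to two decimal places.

S$6.74 per share

Fair futures: F* = S·e^(carry·T), with carry = r = 0.0663
F* = 347.92 · e^(0.0663 × 3) = 347.92 · e^0.198900 = 347.92 × 1.220060 = S$424.4833
Market S$417.74 < fair S$424.4833: forward underpriced → reverse cash-and-carry (short spot, go long the forward).
At maturity, profit = |F_mkt − F*| = |417.74 − 424.4833| = S$6.74 per share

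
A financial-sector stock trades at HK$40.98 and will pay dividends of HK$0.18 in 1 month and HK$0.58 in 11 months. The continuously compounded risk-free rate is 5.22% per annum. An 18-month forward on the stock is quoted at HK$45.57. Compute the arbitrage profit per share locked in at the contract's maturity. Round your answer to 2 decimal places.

HK$2.04 per share

PV(dividends) I = 0.18·e^(−0.0522·1/12) + 0.58·e^(−0.0522·11/12) = 0.7321
Fair forward F* = (S − I)·e^(rT) = (40.98 − 0.7321)·e^0.078300 = 40.2479 × 1.081447 = 43.5260
Market HK$45.57 > fair 43.5260: forward overpriced → cash-and-carry (borrow at r, buy the stock and collect the dividends, short the forward).
Profit at T = |F_mkt − F*| = |45.57 − 43.5260| = HK$2.04 per share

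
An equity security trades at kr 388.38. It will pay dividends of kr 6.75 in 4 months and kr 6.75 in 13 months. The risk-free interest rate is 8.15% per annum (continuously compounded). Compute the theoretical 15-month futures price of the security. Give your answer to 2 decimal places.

PV(dividends) I = 6.75·e^(−0.0815·4/12) + 6.75·e^(−0.0815·13/12)
I = 6.5691 + 6.1796 = 12.7487
F = (S − I)·e^(rT) = (388.38 − 12.7487) · e^(0.0815·15/12)
= 375.6313 · e^0.101875 = 375.6313 × 1.107245 = kr 415.92

kr 415.92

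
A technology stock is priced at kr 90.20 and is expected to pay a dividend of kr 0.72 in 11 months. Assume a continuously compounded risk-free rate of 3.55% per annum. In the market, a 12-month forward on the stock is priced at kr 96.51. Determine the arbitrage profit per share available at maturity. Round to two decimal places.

PV(dividends) I = 0.72·e^(−0.0355·11/12) = 0.6969
Fair forward F* = (S − I)·e^(rT) = (90.20 − 0.6969)·e^0.035500 = 89.5031 × 1.036138 = 92.7376
Market kr 96.51 > fair 92.7376: forward overpriced → cash-and-carry (borrow at r, buy the stock and collect the dividends, short the forward).
Profit at T = |F_mkt − F*| = |96.51 − 92.7376| = kr 3.77 per share

kr 3.77 per share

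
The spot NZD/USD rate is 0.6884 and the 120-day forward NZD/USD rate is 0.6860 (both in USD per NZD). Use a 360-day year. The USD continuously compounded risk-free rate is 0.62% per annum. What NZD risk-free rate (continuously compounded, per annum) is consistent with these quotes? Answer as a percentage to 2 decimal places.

F = S·e^((r_USD − r_NZD)T) ⇒ r_NZD = r_USD − ln(F/S)/T
ln(0.6860/0.6884) = -0.003492; /(120/360) = -0.010476
r_NZD = 0.0062 + 0.010476 = 0.016676
r_NZD = 1.67%

1.67%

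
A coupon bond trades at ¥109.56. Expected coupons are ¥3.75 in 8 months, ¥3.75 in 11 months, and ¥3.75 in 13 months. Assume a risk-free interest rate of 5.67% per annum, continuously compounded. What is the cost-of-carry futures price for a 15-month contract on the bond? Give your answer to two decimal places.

¥106.12

PV(coupons) I = 3.75·e^(−0.0567·8/12) + 3.75·e^(−0.0567·11/12) + 3.75·e^(−0.0567·13/12)
I = 3.6109 + 3.5601 + 3.5266 = 10.6976
F = (S − I)·e^(rT) = (109.56 − 10.6976) · e^(0.0567·15/12)
= 98.8624 · e^0.070875 = 98.8624 × 1.073447 = ¥106.12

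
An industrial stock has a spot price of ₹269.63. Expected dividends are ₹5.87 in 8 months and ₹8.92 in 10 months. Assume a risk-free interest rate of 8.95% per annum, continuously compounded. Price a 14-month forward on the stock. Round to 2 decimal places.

PV(dividends) I = 5.87·e^(−0.0895·8/12) + 8.92·e^(−0.0895·10/12)
I = 5.5300 + 8.2789 = 13.8089
F = (S − I)·e^(rT) = (269.63 − 13.8089) · e^(0.0895·14/12)
= 255.8211 · e^0.104417 = 255.8211 × 1.110063 = ₹283.98

₹283.98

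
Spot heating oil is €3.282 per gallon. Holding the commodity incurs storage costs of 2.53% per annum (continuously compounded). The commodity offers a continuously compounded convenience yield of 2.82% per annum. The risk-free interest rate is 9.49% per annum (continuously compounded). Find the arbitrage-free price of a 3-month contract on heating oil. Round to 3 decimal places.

Net carry = r + u − y = 0.0949 + 0.0253 − 0.0282 = 0.0920
F = S·e^((r+u−y)T) = 3.282 · e^(0.0920 × 3/12) = 3.282 · e^0.023000
= 3.282 × 1.023267 = €3.358 per gallon

€3.358 per gallon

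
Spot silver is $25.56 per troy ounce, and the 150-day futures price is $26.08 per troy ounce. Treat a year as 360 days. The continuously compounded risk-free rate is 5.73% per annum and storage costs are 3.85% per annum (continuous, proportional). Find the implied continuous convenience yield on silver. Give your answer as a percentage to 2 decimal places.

4.75%

F = S·e^((r+u−y)T) ⇒ (r+u−y) = ln(F/S)/T
ln(26.08/25.56) = 0.020140; /T ⇒ 0.048336
y = r + u − ln(F/S)/T = 0.0573 + 0.0385 − 0.048336 = 0.047464
y = 4.75%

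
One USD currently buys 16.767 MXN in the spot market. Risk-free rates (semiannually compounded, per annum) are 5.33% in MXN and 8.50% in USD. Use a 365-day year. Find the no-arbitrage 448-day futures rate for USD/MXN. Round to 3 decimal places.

16.148

By covered interest parity, F = S · (1+r_MXN/2)^(2T) / (1+r_USD/2)^(2T)
= 16.767 × 1.066694 / 1.107575 = 16.767 × 0.963090
F = 16.148 MXN per USD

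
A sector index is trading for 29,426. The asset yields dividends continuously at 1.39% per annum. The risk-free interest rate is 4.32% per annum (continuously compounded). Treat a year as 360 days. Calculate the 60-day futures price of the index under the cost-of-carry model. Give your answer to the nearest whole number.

F = S·e^((r − q)T) = 29426 · e^((0.0432 − 0.0139) × 60/360)
= 29426 · e^0.004883 = 29426 × 1.004895
F = 29,570

29,570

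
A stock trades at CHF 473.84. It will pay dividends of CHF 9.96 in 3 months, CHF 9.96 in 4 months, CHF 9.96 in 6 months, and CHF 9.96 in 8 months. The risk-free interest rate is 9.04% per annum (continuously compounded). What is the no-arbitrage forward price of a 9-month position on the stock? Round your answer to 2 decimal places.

PV(dividends) I = 9.96·e^(−0.0904·3/12) + 9.96·e^(−0.0904·4/12) + 9.96·e^(−0.0904·6/12) + 9.96·e^(−0.0904·8/12)
I = 9.7374 + 9.6643 + 9.5198 + 9.3775 = 38.2990
F = (S − I)·e^(rT) = (473.84 − 38.2990) · e^(0.0904·9/12)
= 435.5410 · e^0.067800 = 435.5410 × 1.070151 = CHF 466.09

CHF 466.09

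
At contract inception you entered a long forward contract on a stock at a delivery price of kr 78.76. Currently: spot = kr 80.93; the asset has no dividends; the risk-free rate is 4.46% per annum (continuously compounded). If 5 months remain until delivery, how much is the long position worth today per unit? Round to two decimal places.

kr 3.62

Current fair forward for the remaining 5 months: F = S·e^(r·T), r = 0.0446
F = 80.93 · e^(0.0446 × 5/12) = 80.93 × 1.018757 = 82.4480
Value of long forward = (F − K)·e^(−rT) = (82.4480 − 78.76) · e^(−0.0446·5/12)
= 3.6880 × 0.981588 = 3.62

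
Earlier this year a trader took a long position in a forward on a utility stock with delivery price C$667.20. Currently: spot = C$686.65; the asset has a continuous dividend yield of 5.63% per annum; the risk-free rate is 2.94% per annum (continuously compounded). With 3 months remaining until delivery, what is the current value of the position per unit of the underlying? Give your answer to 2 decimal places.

C$14.74

Current fair forward for the remaining 3 months: F = S·e^((r − q)·T), (r − q) = 0.0294 − 0.0563 = -0.0269
F = 686.65 · e^(-0.0269 × 3/12) = 686.65 × 0.993298 = 682.0481
Value of long forward = (F − K)·e^(−rT) = (682.0481 − 667.20) · e^(−0.0294·3/12)
= 14.8481 × 0.992677 = 14.74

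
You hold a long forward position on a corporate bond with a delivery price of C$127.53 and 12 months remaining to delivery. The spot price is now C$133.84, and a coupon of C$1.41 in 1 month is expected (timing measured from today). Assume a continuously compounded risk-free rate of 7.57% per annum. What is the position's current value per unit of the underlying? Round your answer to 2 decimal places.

PV(remaining coupons) I = 1.41·e^(−0.0757·1/12) = 1.4011
Current forward F = (S − I)·e^(rT) = (133.84 − 1.4011)·e^(0.0757·12/12) = 132.4389 × 1.078639 = 142.8538
Value (long) = (F − K)·e^(−rT) = (142.8538 − 127.53) × 0.927094 = 14.2066
Value = C$14.21

C$14.21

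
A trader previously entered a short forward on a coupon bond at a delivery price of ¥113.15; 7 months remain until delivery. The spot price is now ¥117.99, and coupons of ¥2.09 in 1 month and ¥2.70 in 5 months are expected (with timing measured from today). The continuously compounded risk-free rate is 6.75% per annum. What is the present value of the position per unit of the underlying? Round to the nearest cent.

PV(remaining coupons) I = 2.09·e^(−0.0675·1/12) + 2.70·e^(−0.0675·5/12) = 4.7034
Current forward F = (S − I)·e^(rT) = (117.99 − 4.7034)·e^(0.0675·7/12) = 113.2866 × 1.040160 = 117.8362
Value (long) = (F − K)·e^(−rT) = (117.8362 − 113.15) × 0.961390 = 4.5053
Short position value = −(long value) = -¥4.51

-¥4.51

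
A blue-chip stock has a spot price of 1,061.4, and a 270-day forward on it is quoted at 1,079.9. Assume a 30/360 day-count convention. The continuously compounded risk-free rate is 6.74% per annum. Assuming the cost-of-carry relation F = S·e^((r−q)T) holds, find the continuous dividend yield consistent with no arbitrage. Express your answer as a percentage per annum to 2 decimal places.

4.44%

From F = S·e^((r−q)T): (r − q) = ln(F/S)/T
ln(1079.9/1061.4) = ln(1.017430) = 0.017280
(r − q) = 0.017280 / (270/360) = 0.023040
q = r − ln(F/S)/T = 0.0674 − 0.023040 = 0.044360
q = 4.44%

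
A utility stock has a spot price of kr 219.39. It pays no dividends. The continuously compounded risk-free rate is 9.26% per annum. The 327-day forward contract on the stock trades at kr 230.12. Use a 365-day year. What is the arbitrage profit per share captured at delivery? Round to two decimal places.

kr 8.25 per share

Fair forward: F* = S·e^(carry·T), with carry = r = 0.0926
F* = 219.39 · e^(0.0926 × 327/365) = 219.39 · e^0.082959 = 219.39 × 1.086497 = kr 238.3666
Market kr 230.12 < fair kr 238.3666: forward underpriced → reverse cash-and-carry (short spot, go long the forward).
At maturity, profit = |F_mkt − F*| = |230.12 − 238.3666| = kr 8.25 per share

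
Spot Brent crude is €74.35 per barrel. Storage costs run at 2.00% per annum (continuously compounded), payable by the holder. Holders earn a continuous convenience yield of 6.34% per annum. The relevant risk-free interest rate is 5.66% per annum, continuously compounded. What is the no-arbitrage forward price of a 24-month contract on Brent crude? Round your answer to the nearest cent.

Net carry = r + u − y = 0.0566 + 0.0200 − 0.0634 = 0.0132
F = S·e^((r+u−y)T) = 74.35 · e^(0.0132 × 24/12) = 74.35 · e^0.026400
= 74.35 × 1.026752 = €76.34 per barrel

€76.34 per barrel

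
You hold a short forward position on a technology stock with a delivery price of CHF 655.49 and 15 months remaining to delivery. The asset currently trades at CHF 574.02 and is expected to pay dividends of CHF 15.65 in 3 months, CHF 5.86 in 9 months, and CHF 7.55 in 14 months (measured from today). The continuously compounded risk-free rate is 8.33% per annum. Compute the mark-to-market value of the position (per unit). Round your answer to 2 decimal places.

PV(remaining dividends) I = 15.65·e^(−0.0833·3/12) + 5.86·e^(−0.0833·9/12) + 7.55·e^(−0.0833·14/12) = 27.6833
Current forward F = (S − I)·e^(rT) = (574.02 − 27.6833)·e^(0.0833·15/12) = 546.3367 × 1.109739 = 606.2911
Value (long) = (F − K)·e^(−rT) = (606.2911 − 655.49) × 0.901113 = -44.3338
Short position value = −(long value) = CHF 44.33

CHF 44.33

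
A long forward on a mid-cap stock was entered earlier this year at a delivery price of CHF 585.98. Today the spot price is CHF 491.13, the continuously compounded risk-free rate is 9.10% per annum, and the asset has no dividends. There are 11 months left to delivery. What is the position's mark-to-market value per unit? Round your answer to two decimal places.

Current fair forward for the remaining 11 months: F = S·e^(r·T), r = 0.0910
F = 491.13 · e^(0.0910 × 11/12) = 491.13 × 1.086995 = 533.8559
Value of long forward = (F − K)·e^(−rT) = (533.8559 − 585.98) · e^(−0.0910·11/12)
= -52.1241 × 0.919968 = -47.95

-CHF 47.95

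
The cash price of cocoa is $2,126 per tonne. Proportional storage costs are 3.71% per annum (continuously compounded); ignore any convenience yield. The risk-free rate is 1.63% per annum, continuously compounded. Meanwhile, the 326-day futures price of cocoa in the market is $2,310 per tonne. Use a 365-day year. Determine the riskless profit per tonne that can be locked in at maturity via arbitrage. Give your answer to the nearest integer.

Fair futures: F* = S·e^(carry·T), with carry = (r + u) = 0.0163 + 0.0371 = 0.0534
F* = 2126 · e^(0.0534 × 326/365) = 2126 · e^0.047694 = 2126 × 1.048850 = $2229.8551
Market $2310 > fair $2229.8551: forward overpriced → cash-and-carry (buy spot, short the forward).
At maturity, profit = |F_mkt − F*| = |2310 − 2229.8551| = $80 per tonne

$80 per tonne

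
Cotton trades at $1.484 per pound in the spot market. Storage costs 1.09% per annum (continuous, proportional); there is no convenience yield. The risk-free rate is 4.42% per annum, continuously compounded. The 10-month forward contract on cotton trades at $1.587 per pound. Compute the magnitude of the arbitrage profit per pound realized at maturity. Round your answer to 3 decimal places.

Fair forward: F* = S·e^(carry·T), with carry = (r + u) = 0.0442 + 0.0109 = 0.0551
F* = 1.484 · e^(0.0551 × 10/12) = 1.484 · e^0.045917 = 1.484 × 1.046988 = $1.5537
Market $1.587 > fair $1.5537: forward overpriced → cash-and-carry (buy spot, short the forward).
At maturity, profit = |F_mkt − F*| = |1.587 − 1.5537| = $0.033 per pound

$0.033 per pound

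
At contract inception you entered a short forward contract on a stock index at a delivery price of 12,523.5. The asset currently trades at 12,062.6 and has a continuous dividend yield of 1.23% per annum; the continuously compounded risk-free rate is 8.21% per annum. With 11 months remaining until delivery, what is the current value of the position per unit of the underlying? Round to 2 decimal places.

-311.76

Current fair forward for the remaining 11 months: F = S·e^((r − q)·T), (r − q) = 0.0821 − 0.0123 = 0.0698
F = 12062.6 · e^(0.0698 × 11/12) = 12062.6 × 1.06607463 = 12859.6318
Value of long forward = (F − K)·e^(−rT) = (12859.6318 − 12523.5) · e^(−0.0821·11/12)
= 336.1318 × 0.92750385 = 311.76
Short position value = −(long value) = -311.76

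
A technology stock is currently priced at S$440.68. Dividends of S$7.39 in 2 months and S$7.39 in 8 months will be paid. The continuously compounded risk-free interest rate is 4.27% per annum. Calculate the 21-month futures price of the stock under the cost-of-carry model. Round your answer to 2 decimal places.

PV(dividends) I = 7.39·e^(−0.0427·2/12) + 7.39·e^(−0.0427·8/12)
I = 7.3376 + 7.1826 = 14.5202
F = (S − I)·e^(rT) = (440.68 − 14.5202) · e^(0.0427·21/12)
= 426.1598 · e^0.074725 = 426.1598 × 1.077588 = S$459.22

S$459.22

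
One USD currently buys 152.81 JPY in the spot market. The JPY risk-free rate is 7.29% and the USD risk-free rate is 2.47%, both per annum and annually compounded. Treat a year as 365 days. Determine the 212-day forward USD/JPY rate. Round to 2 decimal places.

156.94

By covered interest parity, F = S · (1+r_JPY)^T / (1+r_USD)^T
= 152.81 × 1.041716 / 1.014273 = 152.81 × 1.027057
F = 156.94 JPY per USD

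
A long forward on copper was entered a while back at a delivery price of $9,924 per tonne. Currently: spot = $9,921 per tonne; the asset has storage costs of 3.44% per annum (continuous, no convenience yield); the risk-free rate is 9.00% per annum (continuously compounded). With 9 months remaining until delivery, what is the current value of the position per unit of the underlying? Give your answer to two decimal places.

Current fair forward for the remaining 9 months: F = S·e^((r + u)·T), (r + u) = 0.0900 + 0.0344 = 0.1244
F = 9921 · e^(0.1244 × 9/12) = 9921 × 1.09779102 = 10891.1847
Value of long forward = (F − K)·e^(−rT) = (10891.1847 − 9924) · e^(−0.0900·9/12)
= 967.1847 × 0.93472772 = 904.05

$904.05 per tonne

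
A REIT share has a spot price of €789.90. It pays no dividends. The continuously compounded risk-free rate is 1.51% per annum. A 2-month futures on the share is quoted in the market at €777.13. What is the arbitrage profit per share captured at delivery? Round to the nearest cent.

€14.76 per share

Fair futures: F* = S·e^(carry·T), with carry = r = 0.0151
F* = 789.90 · e^(0.0151 × 2/12) = 789.90 · e^0.002517 = 789.90 × 1.002520 = €791.8905
Market €777.13 < fair €791.8905: forward underpriced → reverse cash-and-carry (short spot, go long the forward).
At maturity, profit = |F_mkt − F*| = |777.13 − 791.8905| = €14.76 per share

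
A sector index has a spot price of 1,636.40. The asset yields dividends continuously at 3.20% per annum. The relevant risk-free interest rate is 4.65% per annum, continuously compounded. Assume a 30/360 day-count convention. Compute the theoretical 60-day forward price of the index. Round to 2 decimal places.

1,640.36

F = S·e^((r − q)T) = 1636.40 · e^((0.0465 − 0.0320) × 60/360)
= 1636.40 · e^0.00241667 = 1636.40 × 1.00241959
F = 1,640.36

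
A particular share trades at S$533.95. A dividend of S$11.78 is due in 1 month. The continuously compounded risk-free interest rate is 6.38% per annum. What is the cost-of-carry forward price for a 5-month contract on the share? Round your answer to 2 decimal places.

PV(dividends) I = 11.78·e^(−0.0638·1/12)
I = 11.7175
F = (S − I)·e^(rT) = (533.95 − 11.7175) · e^(0.0638·5/12)
= 522.2325 · e^0.026583 = 522.2325 × 1.026939 = S$536.30

S$536.30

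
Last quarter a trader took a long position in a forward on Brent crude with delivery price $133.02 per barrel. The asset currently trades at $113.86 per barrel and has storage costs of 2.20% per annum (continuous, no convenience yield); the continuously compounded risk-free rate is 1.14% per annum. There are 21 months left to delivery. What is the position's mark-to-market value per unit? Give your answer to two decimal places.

-$12.06 per barrel

Current fair forward for the remaining 21 months: F = S·e^((r + u)·T), (r + u) = 0.0114 + 0.0220 = 0.0334
F = 113.86 · e^(0.0334 × 21/12) = 113.86 × 1.060192 = 120.7135
Value of long forward = (F − K)·e^(−rT) = (120.7135 − 133.02) · e^(−0.0114·21/12)
= -12.3065 × 0.980248 = -12.06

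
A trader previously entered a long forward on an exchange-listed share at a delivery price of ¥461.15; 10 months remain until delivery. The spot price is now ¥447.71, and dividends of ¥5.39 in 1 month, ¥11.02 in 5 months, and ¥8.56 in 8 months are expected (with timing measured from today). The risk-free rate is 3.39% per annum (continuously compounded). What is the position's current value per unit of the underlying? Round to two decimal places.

PV(remaining dividends) I = 5.39·e^(−0.0339·1/12) + 11.02·e^(−0.0339·5/12) + 8.56·e^(−0.0339·8/12) = 24.6089
Current forward F = (S − I)·e^(rT) = (447.71 − 24.6089)·e^(0.0339·10/12) = 423.1011 × 1.028653 = 435.2242
Value (long) = (F − K)·e^(−rT) = (435.2242 − 461.15) × 0.972145 = -25.2036
Value = -¥25.20

-¥25.20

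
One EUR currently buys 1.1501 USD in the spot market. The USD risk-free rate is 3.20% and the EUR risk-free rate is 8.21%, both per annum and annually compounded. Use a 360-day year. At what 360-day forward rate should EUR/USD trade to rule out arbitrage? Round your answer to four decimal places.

By covered interest parity, F = S · (1+r_USD)^T / (1+r_EUR)^T
= 1.1501 × 1.032000 / 1.082100 = 1.1501 × 0.953701
F = 1.0969 USD per EUR

1.0969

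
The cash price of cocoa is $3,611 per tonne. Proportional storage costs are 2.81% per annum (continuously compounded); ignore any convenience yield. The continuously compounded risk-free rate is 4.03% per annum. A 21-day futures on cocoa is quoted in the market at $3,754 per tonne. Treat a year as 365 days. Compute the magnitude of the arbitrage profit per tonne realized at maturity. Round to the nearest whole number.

Fair futures: F* = S·e^(carry·T), with carry = (r + u) = 0.0403 + 0.0281 = 0.0684
F* = 3611 · e^(0.0684 × 21/365) = 3611 · e^0.003935 = 3611 × 1.003943 = $3625.2382
Market $3754 > fair $3625.2382: forward overpriced → cash-and-carry (buy spot, short the forward).
At maturity, profit = |F_mkt − F*| = |3754 − 3625.2382| = $129 per tonne

$129 per tonne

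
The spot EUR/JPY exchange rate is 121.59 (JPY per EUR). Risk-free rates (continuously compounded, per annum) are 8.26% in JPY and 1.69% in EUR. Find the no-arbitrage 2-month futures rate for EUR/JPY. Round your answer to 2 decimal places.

122.93

F = S·e^((r_JPY − r_EUR)T) = 121.59 · e^((0.0826 − 0.0169) × 2/12)
= 121.59 · e^0.010950 = 121.59 × 1.011010
F = 122.93 JPY per EUR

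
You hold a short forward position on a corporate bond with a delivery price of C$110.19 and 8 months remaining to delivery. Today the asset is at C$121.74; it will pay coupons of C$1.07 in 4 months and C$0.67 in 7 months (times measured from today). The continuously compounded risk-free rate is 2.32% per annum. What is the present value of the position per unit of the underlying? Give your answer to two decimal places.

-C$11.52

PV(remaining coupons) I = 1.07·e^(−0.0232·4/12) + 0.67·e^(−0.0232·7/12) = 1.7228
Current forward F = (S − I)·e^(rT) = (121.74 − 1.7228)·e^(0.0232·8/12) = 120.0172 × 1.015587 = 121.8879
Value (long) = (F − K)·e^(−rT) = (121.8879 − 110.19) × 0.984652 = 11.5184
Short position value = −(long value) = -C$11.52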